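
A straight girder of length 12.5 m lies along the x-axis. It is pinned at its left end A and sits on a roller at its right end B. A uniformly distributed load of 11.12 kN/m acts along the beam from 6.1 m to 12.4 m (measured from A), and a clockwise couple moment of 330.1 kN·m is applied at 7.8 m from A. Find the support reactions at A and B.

Resultant of the distributed load: 11.12 × 6.3 = 70.056 kN at 9.25 m from A.
ΣM about A: B_y·12.5 − (11.12·6.3)·9.25 − 330.1 = 0 → B_y = 978.118/12.5 = 78.2494 ≈ 78.25 kN.
ΣF_y = 0: A_y + 78.2494 − 11.12·6.3 = 0 → A_y = -8.193 kN.
ΣF_x = 0: no horizontal applied forces, so A_x = 0.

A_x = 0, A_y = -8.193 kN, B_y = 78.25 kN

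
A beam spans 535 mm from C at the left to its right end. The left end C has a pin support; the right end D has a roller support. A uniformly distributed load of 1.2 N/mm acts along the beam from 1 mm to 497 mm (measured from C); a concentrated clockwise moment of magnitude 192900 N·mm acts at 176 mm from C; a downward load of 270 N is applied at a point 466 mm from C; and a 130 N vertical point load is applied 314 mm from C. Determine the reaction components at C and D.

Resultant of the distributed load: 1.2 × 496 = 595.2 N at 249 mm from C.
Taking moments about C: D_y·535 − (1.2·496)·249 − 192900 − 270·466 − 130·314 = 0 → D_y = 507744.8/535 = 949.056 ≈ 949.1 N.
ΣF_y = 0: C_y + 949.056 − 1.2·496 − 270 − 130 = 0 → C_y = 46.14 N.
ΣF_x = 0: no horizontal applied forces, so C_x = 0.

C_x = 0, C_y = 46.14 N, D_y = 949.1 N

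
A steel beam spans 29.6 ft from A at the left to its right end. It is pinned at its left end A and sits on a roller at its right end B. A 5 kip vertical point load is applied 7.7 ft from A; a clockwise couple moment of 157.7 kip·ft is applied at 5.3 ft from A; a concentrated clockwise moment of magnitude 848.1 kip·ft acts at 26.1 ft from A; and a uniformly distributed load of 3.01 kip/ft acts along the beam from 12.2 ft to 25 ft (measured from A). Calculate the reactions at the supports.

Resultant of the distributed load: 3.01 × 12.8 = 38.528 kip at 18.6 ft from A.
ΣM about A: B_y·29.6 − 5·7.7 − 157.7 − 848.1 − (3.01·12.8)·18.6 = 0 → B_y = 1760.9208/29.6 = 59.4906 ≈ 59.49 kip.
ΣF_y = 0: A_y + 59.4906 − 5 − 3.01·12.8 = 0 → A_y = -15.96 kip.
ΣF_x = 0: no horizontal applied forces, so A_x = 0.

A_x = 0, A_y = -15.96 kip, B_y = 59.49 kip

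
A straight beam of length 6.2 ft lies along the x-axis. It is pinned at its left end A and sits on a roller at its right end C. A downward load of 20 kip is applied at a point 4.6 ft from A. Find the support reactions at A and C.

A_x = 0, A_y = 5.161 kip, C_y = 14.84 kip

Moments about A: C_y·6.2 − 20·4.6 = 0 → C_y = 92/6.2 = 14.8387 ≈ 14.84 kip.
ΣF_y = 0: A_y + 14.8387 − 20 = 0 → A_y = 5.161 kip.
ΣF_x = 0: no horizontal applied forces, so A_x = 0.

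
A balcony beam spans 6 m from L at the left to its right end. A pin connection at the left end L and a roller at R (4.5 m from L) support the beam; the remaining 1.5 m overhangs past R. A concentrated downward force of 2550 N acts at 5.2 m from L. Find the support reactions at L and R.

L_x = 0, L_y = -396.7 N, R_y = 2947 N

ΣM about L: R_y·4.5 − 2550·5.2 = 0 → R_y = 13260/4.5 = 2946.67 ≈ 2947 N.
ΣF_y = 0: L_y + 2946.67 − 2550 = 0 → L_y = -396.7 N.
ΣF_x = 0: no horizontal applied forces, so L_x = 0.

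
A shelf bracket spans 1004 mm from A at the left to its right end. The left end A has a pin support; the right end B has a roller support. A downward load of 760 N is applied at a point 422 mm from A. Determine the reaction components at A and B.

ΣM about A: B_y·1004 − 760·422 = 0 → B_y = 320720/1004 = 319.442 ≈ 319.4 N.
ΣF_y = 0: A_y + 319.442 − 760 = 0 → A_y = 440.6 N.
ΣF_x = 0: no horizontal applied forces, so A_x = 0.

A_x = 0, A_y = 440.6 N, B_y = 319.4 N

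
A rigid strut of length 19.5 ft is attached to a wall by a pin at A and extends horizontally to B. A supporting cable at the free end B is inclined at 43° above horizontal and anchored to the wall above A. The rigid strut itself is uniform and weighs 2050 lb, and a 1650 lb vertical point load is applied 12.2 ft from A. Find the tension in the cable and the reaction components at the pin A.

T = 3017 lb, A_x = 2206 lb, A_y = 1643 lb

ΣM about A: T·sin43°·19.5 − 2050·9.75 − 1650·12.2 = 0 → T = 40117.5/(19.5·0.681998) = 3016.59 ≈ 3017 lb.
ΣF_x = 0: A_x − T·cos43° = 0 → A_x = 3016.59 × 0.731354 = 2206 lb.
ΣF_y = 0: A_y + T·sin43° − 2050 − 1650 = 0 → A_y = 3700 − 3016.59 × 0.681998 = 1643 lb.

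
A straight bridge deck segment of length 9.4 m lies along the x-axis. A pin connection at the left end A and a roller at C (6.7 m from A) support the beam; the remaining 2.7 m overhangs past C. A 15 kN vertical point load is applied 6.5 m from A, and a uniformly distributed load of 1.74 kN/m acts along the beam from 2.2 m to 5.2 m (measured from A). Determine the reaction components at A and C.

A_x = 0, A_y = 2.785 kN, C_y = 17.43 kN

Resultant of the distributed load: 1.74 × 3 = 5.22 kN at 3.7 m from A.
Moments about A: C_y·6.7 − 15·6.5 − (1.74·3)·3.7 = 0 → C_y = 116.814/6.7 = 17.4349 ≈ 17.43 kN.
ΣF_y = 0: A_y + 17.4349 − 15 − 1.74·3 = 0 → A_y = 2.785 kN.
ΣF_x = 0: no horizontal applied forces, so A_x = 0.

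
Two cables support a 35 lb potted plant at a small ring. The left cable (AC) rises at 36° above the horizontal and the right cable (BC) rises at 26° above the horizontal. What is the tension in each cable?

T_AC = 35.63 lb, T_BC = 32.07 lb

ΣF_x = 0: −T_AC·cos36° + T_BC·cos26° = 0 → T_BC = 0.900114·T_AC.
ΣF_y = 0: T_AC·sin36° + T_BC·sin26° = 35.
Substitute: T_AC·(0.587785 + 0.900114·0.438371) = 35 → T_AC = 35.6282 ≈ 35.63 lb.
Then T_BC = 0.900114 × 35.6282 = 32.07 lb.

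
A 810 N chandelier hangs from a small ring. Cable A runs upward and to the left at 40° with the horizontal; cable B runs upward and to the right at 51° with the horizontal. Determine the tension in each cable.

ΣF_x = 0: −T_A·cos40° + T_B·cos51° = 0 → T_B = 1.21726·T_A.
ΣF_y = 0: T_A·sin40° + T_B·sin51° = 810.
Substitute: T_A·(0.642788 + 1.21726·0.777146) = 810 → T_A = 509.826 ≈ 509.8 N.
Then T_B = 1.21726 × 509.826 = 620.6 N.

T_A = 509.8 N, T_B = 620.6 N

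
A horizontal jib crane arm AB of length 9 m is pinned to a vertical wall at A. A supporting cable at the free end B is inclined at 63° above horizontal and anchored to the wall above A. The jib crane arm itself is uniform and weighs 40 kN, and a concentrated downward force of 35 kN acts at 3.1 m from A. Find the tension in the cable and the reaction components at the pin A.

T = 35.98 kN, A_x = 16.33 kN, A_y = 42.94 kN

ΣM about A: T·sin63°·9 − 40·4.5 − 35·3.1 = 0 → T = 288.5/(9·0.891007) = 35.9768 ≈ 35.98 kN.
ΣF_x = 0: A_x − T·cos63° = 0 → A_x = 35.9768 × 0.45399 = 16.33 kN.
ΣF_y = 0: A_y + T·sin63° − 40 − 35 = 0 → A_y = 75 − 35.9768 × 0.891007 = 42.94 kN.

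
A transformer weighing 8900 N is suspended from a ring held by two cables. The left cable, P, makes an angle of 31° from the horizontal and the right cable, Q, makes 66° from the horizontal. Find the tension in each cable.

T_P = 3647 N, T_Q = 7686 N

ΣF_x = 0: −T_P·cos31° + T_Q·cos66° = 0 → T_Q = 2.10743·T_P.
ΣF_y = 0: T_P·sin31° + T_Q·sin66° = 8900.
Substitute: T_P·(0.515038 + 2.10743·0.913545) = 8900 → T_P = 3647.14 ≈ 3647 N.
Then T_Q = 2.10743 × 3647.14 = 7686 N.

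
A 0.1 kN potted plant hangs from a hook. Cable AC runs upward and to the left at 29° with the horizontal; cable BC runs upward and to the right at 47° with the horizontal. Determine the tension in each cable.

ΣF_x = 0: −T_AC·cos29° + T_BC·cos47° = 0 → T_BC = 1.28244·T_AC.
ΣF_y = 0: T_AC·sin29° + T_BC·sin47° = 0.1.
Substitute: T_AC·(0.48481 + 1.28244·0.731354) = 0.1 → T_AC = 0.0702875 ≈ 0.07029 kN.
Then T_BC = 1.28244 × 0.0702875 = 0.09014 kN.

T_AC = 0.07029 kN, T_BC = 0.09014 kN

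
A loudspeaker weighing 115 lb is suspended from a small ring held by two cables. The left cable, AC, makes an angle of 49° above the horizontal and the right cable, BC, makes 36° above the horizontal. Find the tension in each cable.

T_AC = 93.39 lb, T_BC = 75.73 lb

ΣF_x = 0: −T_AC·cos49° + T_BC·cos36° = 0 → T_BC = 0.810934·T_AC.
ΣF_y = 0: T_AC·sin49° + T_BC·sin36° = 115.
Substitute: T_AC·(0.75471 + 0.810934·0.587785) = 115 → T_AC = 93.3923 ≈ 93.39 lb.
Then T_BC = 0.810934 × 93.3923 = 75.73 lb.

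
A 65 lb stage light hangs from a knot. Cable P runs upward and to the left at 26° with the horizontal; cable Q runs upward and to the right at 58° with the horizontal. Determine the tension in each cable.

T_P = 34.63 lb, T_Q = 58.74 lb

ΣF_x = 0: −T_P·cos26° + T_Q·cos58° = 0 → T_Q = 1.6961·T_P.
ΣF_y = 0: T_P·sin26° + T_Q·sin58° = 65.
Substitute: T_P·(0.438371 + 1.6961·0.848048) = 65 → T_P = 34.6344 ≈ 34.63 lb.
Then T_Q = 1.6961 × 34.6344 = 58.74 lb.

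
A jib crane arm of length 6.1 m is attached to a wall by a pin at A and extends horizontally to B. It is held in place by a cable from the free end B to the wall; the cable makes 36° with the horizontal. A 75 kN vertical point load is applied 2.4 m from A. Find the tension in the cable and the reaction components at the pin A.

T = 50.20 kN, A_x = 40.61 kN, A_y = 45.49 kN

ΣM about A: T·sin36°·6.1 − 75·2.4 = 0 → T = 180/(6.1·0.587785) = 50.2024 ≈ 50.20 kN.
ΣF_x = 0: A_x − T·cos36° = 0 → A_x = 50.2024 × 0.809017 = 40.61 kN.
ΣF_y = 0: A_y + T·sin36° − 75 = 0 → A_y = 75 − 50.2024 × 0.587785 = 45.49 kN.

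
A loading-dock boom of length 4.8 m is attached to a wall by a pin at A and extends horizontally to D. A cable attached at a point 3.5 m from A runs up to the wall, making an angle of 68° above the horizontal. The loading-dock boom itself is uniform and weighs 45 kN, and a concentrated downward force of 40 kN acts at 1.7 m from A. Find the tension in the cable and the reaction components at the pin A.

T = 54.23 kN, A_x = 20.32 kN, A_y = 34.71 kN

ΣM about A: T·sin68°·3.5 − 45·2.4 − 40·1.7 = 0 → T = 176/(3.5·0.927184) = 54.2349 ≈ 54.23 kN.
ΣF_x = 0: A_x − T·cos68° = 0 → A_x = 54.2349 × 0.374607 = 20.32 kN.
ΣF_y = 0: A_y + T·sin68° − 45 − 40 = 0 → A_y = 85 − 54.2349 × 0.927184 = 34.71 kN.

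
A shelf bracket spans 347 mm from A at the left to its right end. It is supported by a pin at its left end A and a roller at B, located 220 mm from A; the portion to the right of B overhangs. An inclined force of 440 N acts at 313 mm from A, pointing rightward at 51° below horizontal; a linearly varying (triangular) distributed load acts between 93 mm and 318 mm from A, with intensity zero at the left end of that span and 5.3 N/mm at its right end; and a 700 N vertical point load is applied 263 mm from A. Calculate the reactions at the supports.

A_x = -276.9 N, A_y = -343.7 N, B_y = 1982 N

Resultant of the triangular load: ½ × 5.3 × 225 = 596.25 N, acting at 243 mm from A (one-third of the span from the peak).
ΣM about A: B_y·220 − 440·sin51°·313 − (½·5.3·225)·243 − 700·263 = 0 → B_y = 436017/220 = 1981.9 ≈ 1982 N.
ΣF_y = 0: A_y + 1981.9 − 440·sin51° − ½·5.3·225 − 700 = 0 → A_y = -343.7 N.
ΣF_x = 0: A_x + 440·cos51° = 0 → A_x = -276.9 N.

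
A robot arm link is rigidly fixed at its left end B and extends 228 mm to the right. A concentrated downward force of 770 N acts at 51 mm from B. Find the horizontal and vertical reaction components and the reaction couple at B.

ΣF_x = 0: B_x = 0.
ΣF_y = 0: B_y − 770 = 0 → B_y = 770.0 N.
ΣM about B: M_B − 770·51 = 0 → M_B = 39270 N·mm.

B_x = 0, B_y = 770.0 N, M_B = 39270 N·mm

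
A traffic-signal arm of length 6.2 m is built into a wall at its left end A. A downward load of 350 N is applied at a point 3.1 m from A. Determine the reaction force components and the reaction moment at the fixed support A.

A_x = 0, A_y = 350.0 N, M_A = 1085 N·m

ΣF_x = 0: A_x = 0.
ΣF_y = 0: A_y − 350 = 0 → A_y = 350.0 N.
ΣM about A: M_A − 350·3.1 = 0 → M_A = 1085 N·m.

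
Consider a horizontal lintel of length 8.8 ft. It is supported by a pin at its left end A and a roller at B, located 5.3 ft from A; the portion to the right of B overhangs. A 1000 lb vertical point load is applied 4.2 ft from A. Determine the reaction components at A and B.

A_x = 0, A_y = 207.5 lb, B_y = 792.5 lb

Moments about A: B_y·5.3 − 1000·4.2 = 0 → B_y = 4200/5.3 = 792.453 ≈ 792.5 lb.
ΣF_y = 0: A_y + 792.453 − 1000 = 0 → A_y = 207.5 lb.
ΣF_x = 0: no horizontal applied forces, so A_x = 0.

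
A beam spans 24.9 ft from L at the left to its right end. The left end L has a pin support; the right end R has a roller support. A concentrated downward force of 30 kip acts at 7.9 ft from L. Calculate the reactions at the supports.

Taking moments about L: R_y·24.9 − 30·7.9 = 0 → R_y = 237/24.9 = 9.51807 ≈ 9.518 kip.
ΣF_y = 0: L_y + 9.51807 − 30 = 0 → L_y = 20.48 kip.
ΣF_x = 0: no horizontal applied forces, so L_x = 0.

L_x = 0, L_y = 20.48 kip, R_y = 9.518 kip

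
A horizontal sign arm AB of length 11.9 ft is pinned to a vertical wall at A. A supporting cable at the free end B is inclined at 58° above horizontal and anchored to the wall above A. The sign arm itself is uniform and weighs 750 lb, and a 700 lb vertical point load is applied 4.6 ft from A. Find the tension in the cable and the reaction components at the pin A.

ΣM about A: T·sin58°·11.9 − 750·5.95 − 700·4.6 = 0 → T = 7682.5/(11.9·0.848048) = 761.264 ≈ 761.3 lb.
ΣF_x = 0: A_x − T·cos58° = 0 → A_x = 761.264 × 0.529919 = 403.4 lb.
ΣF_y = 0: A_y + T·sin58° − 750 − 700 = 0 → A_y = 1450 − 761.264 × 0.848048 = 804.4 lb.

T = 761.3 lb, A_x = 403.4 lb, A_y = 804.4 lb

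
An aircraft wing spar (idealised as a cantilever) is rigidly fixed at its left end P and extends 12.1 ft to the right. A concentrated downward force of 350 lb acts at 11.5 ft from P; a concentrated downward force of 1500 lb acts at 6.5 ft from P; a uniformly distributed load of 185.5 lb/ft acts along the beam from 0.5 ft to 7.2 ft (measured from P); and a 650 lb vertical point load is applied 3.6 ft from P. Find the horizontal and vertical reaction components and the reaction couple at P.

P_x = 0, P_y = 3743 lb, M_P = 20900 lb·ft

Resultant of the distributed load: 185.5 × 6.7 = 1242.85 lb at 3.85 ft from P.
ΣF_x = 0: P_x = 0.
ΣF_y = 0: P_y − 350 − 1500 − 185.5·6.7 − 650 = 0 → P_y = 3743 lb.
ΣM about P: M_P − 350·11.5 − 1500·6.5 − (185.5·6.7)·3.85 − 650·3.6 = 0 → M_P = 20900 lb·ft.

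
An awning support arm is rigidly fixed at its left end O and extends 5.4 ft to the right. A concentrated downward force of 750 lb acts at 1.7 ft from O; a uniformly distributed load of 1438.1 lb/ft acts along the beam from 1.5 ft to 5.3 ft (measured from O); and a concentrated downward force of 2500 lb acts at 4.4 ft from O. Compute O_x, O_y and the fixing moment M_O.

O_x = 0, O_y = 8715 lb, M_O = 30860 lb·ft

Resultant of the distributed load: 1438.1 × 3.8 = 5464.78 lb at 3.4 ft from O.
ΣF_x = 0: O_x = 0.
ΣF_y = 0: O_y − 750 − 1438.1·3.8 − 2500 = 0 → O_y = 8715 lb.
ΣM about O: M_O − 750·1.7 − (1438.1·3.8)·3.4 − 2500·4.4 = 0 → M_O = 30860 lb·ft.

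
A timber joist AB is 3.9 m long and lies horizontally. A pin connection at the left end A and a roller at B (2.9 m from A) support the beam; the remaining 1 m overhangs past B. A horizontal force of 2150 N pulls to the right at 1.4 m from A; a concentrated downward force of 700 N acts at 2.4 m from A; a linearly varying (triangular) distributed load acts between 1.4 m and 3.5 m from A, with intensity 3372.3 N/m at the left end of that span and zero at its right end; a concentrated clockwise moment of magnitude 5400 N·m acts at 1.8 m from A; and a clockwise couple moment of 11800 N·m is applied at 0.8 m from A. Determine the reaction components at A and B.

A_x = -2150 N, A_y = -4834 N, B_y = 9074 N

Resultant of the triangular load: ½ × 3372.3 × 2.1 = 3540.915 N, acting at 2.1 m from A (one-third of the span from the peak).
ΣM about A: B_y·2.9 − 700·2.4 − (½·3372.3·2.1)·2.1 − 5400 − 11800 = 0 → B_y = 26315.9215/2.9 = 9074.46 ≈ 9074 N.
ΣF_y = 0: A_y + 9074.46 − 700 − ½·3372.3·2.1 = 0 → A_y = -4834 N.
ΣF_x = 0: A_x + 2150 = 0 → A_x = -2150 N.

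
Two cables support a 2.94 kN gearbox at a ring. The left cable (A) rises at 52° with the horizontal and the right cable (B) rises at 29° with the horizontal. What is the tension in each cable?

ΣF_x = 0: −T_A·cos52° + T_B·cos29° = 0 → T_B = 0.703919·T_A.
ΣF_y = 0: T_A·sin52° + T_B·sin29° = 2.94.
Substitute: T_A·(0.788011 + 0.703919·0.48481) = 2.94 → T_A = 2.60343 ≈ 2.603 kN.
Then T_B = 0.703919 × 2.60343 = 1.833 kN.

T_A = 2.603 kN, T_B = 1.833 kN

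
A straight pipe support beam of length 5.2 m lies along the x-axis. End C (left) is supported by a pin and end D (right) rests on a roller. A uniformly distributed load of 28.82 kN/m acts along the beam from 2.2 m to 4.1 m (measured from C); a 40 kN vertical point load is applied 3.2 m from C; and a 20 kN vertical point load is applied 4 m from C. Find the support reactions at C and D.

Resultant of the distributed load: 28.82 × 1.9 = 54.758 kN at 3.15 m from C.
Taking moments about C: D_y·5.2 − (28.82·1.9)·3.15 − 40·3.2 − 20·4 = 0 → D_y = 380.4877/5.2 = 73.1707 ≈ 73.17 kN.
ΣF_y = 0: C_y + 73.1707 − 28.82·1.9 − 40 − 20 = 0 → C_y = 41.59 kN.
ΣF_x = 0: no horizontal applied forces, so C_x = 0.

C_x = 0, C_y = 41.59 kN, D_y = 73.17 kN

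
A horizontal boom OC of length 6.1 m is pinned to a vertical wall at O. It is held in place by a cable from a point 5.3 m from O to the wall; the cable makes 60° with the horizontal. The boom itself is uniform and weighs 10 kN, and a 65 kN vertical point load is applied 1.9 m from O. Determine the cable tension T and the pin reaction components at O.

ΣM about O: T·sin60°·5.3 − 10·3.05 − 65·1.9 = 0 → T = 154/(5.3·0.866025) = 33.5517 ≈ 33.55 kN.
ΣF_x = 0: O_x − T·cos60° = 0 → O_x = 33.5517 × 0.5 = 16.78 kN.
ΣF_y = 0: O_y + T·sin60° − 10 − 65 = 0 → O_y = 75 − 33.5517 × 0.866025 = 45.94 kN.

T = 33.55 kN, O_x = 16.78 kN, O_y = 45.94 kN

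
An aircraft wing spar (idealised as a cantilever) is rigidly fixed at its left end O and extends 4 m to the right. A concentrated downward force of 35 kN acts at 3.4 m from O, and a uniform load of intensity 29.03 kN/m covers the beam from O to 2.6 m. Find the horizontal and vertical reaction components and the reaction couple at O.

Resultant of the distributed load: 29.03 × 2.6 = 75.478 kN at 1.3 m from O.
ΣF_x = 0: O_x = 0.
ΣF_y = 0: O_y − 35 − 29.03·2.6 = 0 → O_y = 110.5 kN.
ΣM about O: M_O − 35·3.4 − (29.03·2.6)·1.3 = 0 → M_O = 217.1 kN·m.

O_x = 0, O_y = 110.5 kN, M_O = 217.1 kN·m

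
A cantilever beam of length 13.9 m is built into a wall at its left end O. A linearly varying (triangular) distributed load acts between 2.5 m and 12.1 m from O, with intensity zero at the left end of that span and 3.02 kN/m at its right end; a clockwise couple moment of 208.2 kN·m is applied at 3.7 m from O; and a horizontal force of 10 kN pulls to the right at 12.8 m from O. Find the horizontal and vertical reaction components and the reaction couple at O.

Resultant of the triangular load: ½ × 3.02 × 9.6 = 14.496 kN, acting at 8.9 m from O (one-third of the span from the peak).
ΣF_x = 0: O_x + 10 = 0 → O_x = -10.00 kN.
ΣF_y = 0: O_y − ½·3.02·9.6 = 0 → O_y = 14.50 kN.
ΣM about O: M_O − (½·3.02·9.6)·8.9 − 208.2 = 0 → M_O = 337.2 kN·m.

O_x = -10.00 kN, O_y = 14.50 kN, M_O = 337.2 kN·m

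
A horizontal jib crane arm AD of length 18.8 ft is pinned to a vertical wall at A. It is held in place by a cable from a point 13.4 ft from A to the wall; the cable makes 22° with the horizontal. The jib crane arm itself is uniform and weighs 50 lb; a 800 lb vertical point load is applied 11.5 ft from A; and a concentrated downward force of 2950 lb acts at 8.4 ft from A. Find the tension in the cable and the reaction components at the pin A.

T = 6863 lb, A_x = 6363 lb, A_y = 1229 lb

ΣM about A: T·sin22°·13.4 − 50·9.4 − 800·11.5 − 2950·8.4 = 0 → T = 34450/(13.4·0.374607) = 6862.91 ≈ 6863 lb.
ΣF_x = 0: A_x − T·cos22° = 0 → A_x = 6862.91 × 0.927184 = 6363 lb.
ΣF_y = 0: A_y + T·sin22° − 50 − 800 − 2950 = 0 → A_y = 3800 − 6862.91 × 0.374607 = 1229 lb.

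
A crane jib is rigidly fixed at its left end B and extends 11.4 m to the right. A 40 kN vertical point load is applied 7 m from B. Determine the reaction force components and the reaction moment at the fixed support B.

B_x = 0, B_y = 40.00 kN, M_B = 280.0 kN·m

ΣF_x = 0: B_x = 0.
ΣF_y = 0: B_y − 40 = 0 → B_y = 40.00 kN.
ΣM about B: M_B − 40·7 = 0 → M_B = 280.0 kN·m.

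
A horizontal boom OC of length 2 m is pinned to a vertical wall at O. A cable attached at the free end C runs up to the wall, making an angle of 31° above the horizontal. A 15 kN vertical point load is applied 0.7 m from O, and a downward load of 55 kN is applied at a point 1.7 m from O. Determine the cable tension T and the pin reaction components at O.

T = 101.0 kN, O_x = 86.54 kN, O_y = 18.00 kN

ΣM about O: T·sin31°·2 − 15·0.7 − 55·1.7 = 0 → T = 104/(2·0.515038) = 100.963 ≈ 101.0 kN.
ΣF_x = 0: O_x − T·cos31° = 0 → O_x = 100.963 × 0.857167 = 86.54 kN.
ΣF_y = 0: O_y + T·sin31° − 15 − 55 = 0 → O_y = 70 − 100.963 × 0.515038 = 18.00 kN.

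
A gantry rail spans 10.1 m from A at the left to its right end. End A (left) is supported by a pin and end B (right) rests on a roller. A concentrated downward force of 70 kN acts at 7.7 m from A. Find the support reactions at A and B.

A_x = 0, A_y = 16.63 kN, B_y = 53.37 kN

Taking moments about A: B_y·10.1 − 70·7.7 = 0 → B_y = 539/10.1 = 53.3663 ≈ 53.37 kN.
ΣF_y = 0: A_y + 53.3663 − 70 = 0 → A_y = 16.63 kN.
ΣF_x = 0: no horizontal applied forces, so A_x = 0.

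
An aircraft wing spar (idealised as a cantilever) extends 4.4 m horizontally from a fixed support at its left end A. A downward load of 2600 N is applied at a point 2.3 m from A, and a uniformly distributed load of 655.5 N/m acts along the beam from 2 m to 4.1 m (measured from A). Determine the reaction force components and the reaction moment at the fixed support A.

Resultant of the distributed load: 655.5 × 2.1 = 1376.55 N at 3.05 m from A.
ΣF_x = 0: A_x = 0.
ΣF_y = 0: A_y − 2600 − 655.5·2.1 = 0 → A_y = 3977 N.
ΣM about A: M_A − 2600·2.3 − (655.5·2.1)·3.05 = 0 → M_A = 10180 N·m.

A_x = 0, A_y = 3977 N, M_A = 10180 N·m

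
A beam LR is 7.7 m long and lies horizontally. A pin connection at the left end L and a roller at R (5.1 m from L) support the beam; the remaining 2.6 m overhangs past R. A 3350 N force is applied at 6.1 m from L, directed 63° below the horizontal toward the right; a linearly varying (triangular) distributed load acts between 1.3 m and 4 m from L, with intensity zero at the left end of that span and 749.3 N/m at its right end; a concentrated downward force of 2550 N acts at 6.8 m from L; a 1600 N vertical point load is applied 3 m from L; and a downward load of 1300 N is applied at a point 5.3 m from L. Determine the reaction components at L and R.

L_x = -1521 N, L_y = -430.7 N, R_y = 9877 N

Resultant of the triangular load: ½ × 749.3 × 2.7 = 1011.555 N, acting at 3.1 m from L (one-third of the span from the peak).
Taking moments about L: R_y·5.1 − 3350·sin63°·6.1 − (½·749.3·2.7)·3.1 − 2550·6.8 − 1600·3 − 1300·5.3 = 0 → R_y = 50373.5/5.1 = 9877.16 ≈ 9877 N.
ΣF_y = 0: L_y + 9877.16 − 3350·sin63° − ½·749.3·2.7 − 2550 − 1600 − 1300 = 0 → L_y = -430.7 N.
ΣF_x = 0: L_x + 3350·cos63° = 0 → L_x = -1521 N.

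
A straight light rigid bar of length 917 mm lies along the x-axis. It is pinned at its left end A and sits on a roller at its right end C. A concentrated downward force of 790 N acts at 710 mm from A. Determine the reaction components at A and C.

A_x = 0, A_y = 178.3 N, C_y = 611.7 N

Moments about A: C_y·917 − 790·710 = 0 → C_y = 560900/917 = 611.668 ≈ 611.7 N.
ΣF_y = 0: A_y + 611.668 − 790 = 0 → A_y = 178.3 N.
ΣF_x = 0: no horizontal applied forces, so A_x = 0.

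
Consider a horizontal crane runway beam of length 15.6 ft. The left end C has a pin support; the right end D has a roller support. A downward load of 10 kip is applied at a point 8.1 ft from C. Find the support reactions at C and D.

C_x = 0, C_y = 4.808 kip, D_y = 5.192 kip

ΣM about C: D_y·15.6 − 10·8.1 = 0 → D_y = 81/15.6 = 5.19231 ≈ 5.192 kip.
ΣF_y = 0: C_y + 5.19231 − 10 = 0 → C_y = 4.808 kip.
ΣF_x = 0: no horizontal applied forces, so C_x = 0.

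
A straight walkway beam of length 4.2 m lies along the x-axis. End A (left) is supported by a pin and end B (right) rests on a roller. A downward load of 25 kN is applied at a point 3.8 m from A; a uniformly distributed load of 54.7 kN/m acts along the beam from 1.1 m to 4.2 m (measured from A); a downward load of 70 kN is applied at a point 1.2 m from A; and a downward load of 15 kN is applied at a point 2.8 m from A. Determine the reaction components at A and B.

A_x = 0, A_y = 120.0 kN, B_y = 159.6 kN

Resultant of the distributed load: 54.7 × 3.1 = 169.57 kN at 2.65 m from A.
Moments about A: B_y·4.2 − 25·3.8 − (54.7·3.1)·2.65 − 70·1.2 − 15·2.8 = 0 → B_y = 670.3605/4.2 = 159.61 ≈ 159.6 kN.
ΣF_y = 0: A_y + 159.61 − 25 − 54.7·3.1 − 70 − 15 = 0 → A_y = 120.0 kN.
ΣF_x = 0: no horizontal applied forces, so A_x = 0.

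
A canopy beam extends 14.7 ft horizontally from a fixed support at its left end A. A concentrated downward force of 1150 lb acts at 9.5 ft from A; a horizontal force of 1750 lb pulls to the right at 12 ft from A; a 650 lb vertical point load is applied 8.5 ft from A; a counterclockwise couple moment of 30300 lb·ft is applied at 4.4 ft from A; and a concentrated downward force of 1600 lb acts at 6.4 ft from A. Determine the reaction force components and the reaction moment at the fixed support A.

ΣF_x = 0: A_x + 1750 = 0 → A_x = -1750 lb.
ΣF_y = 0: A_y − 1150 − 650 − 1600 = 0 → A_y = 3400 lb.
ΣM about A: M_A − 1150·9.5 − 650·8.5 + 30300 − 1600·6.4 = 0 → M_A = -3610 lb·ft.

A_x = -1750 lb, A_y = 3400 lb, M_A = -3610 lb·ft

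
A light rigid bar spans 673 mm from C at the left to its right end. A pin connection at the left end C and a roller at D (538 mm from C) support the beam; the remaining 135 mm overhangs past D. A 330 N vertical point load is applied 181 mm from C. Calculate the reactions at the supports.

C_x = 0, C_y = 219.0 N, D_y = 111.0 N

ΣM about C: D_y·538 − 330·181 = 0 → D_y = 59730/538 = 111.022 ≈ 111.0 N.
ΣF_y = 0: C_y + 111.022 − 330 = 0 → C_y = 219.0 N.
ΣF_x = 0: no horizontal applied forces, so C_x = 0.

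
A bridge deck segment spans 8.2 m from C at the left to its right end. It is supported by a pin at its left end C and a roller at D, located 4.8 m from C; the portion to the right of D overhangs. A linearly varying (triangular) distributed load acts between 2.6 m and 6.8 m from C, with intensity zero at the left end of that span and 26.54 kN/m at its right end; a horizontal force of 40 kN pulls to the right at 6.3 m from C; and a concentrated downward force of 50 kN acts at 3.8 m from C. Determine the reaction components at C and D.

Resultant of the triangular load: ½ × 26.54 × 4.2 = 55.734 kN, acting at 5.4 m from C (one-third of the span from the peak).
Taking moments about C: D_y·4.8 − (½·26.54·4.2)·5.4 − 50·3.8 = 0 → D_y = 490.9636/4.8 = 102.284 ≈ 102.3 kN.
ΣF_y = 0: C_y + 102.284 − ½·26.54·4.2 − 50 = 0 → C_y = 3.450 kN.
ΣF_x = 0: C_x + 40 = 0 → C_x = -40.00 kN.

C_x = -40.00 kN, C_y = 3.450 kN, D_y = 102.3 kN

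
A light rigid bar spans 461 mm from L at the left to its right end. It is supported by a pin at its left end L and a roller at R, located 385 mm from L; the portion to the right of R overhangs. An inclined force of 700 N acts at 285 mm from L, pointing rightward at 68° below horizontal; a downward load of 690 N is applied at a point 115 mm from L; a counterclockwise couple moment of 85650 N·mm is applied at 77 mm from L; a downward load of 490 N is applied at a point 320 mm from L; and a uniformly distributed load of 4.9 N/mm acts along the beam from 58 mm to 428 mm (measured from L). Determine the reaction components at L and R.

L_x = -262.2 N, L_y = 1626 N, R_y = 2016 N

Resultant of the distributed load: 4.9 × 370 = 1813 N at 243 mm from L.
Moments about L: R_y·385 − 700·sin68°·285 − 690·115 + 85650 − 490·320 − (4.9·370)·243 = 0 → R_y = 776032/385 = 2015.67 ≈ 2016 N.
ΣF_y = 0: L_y + 2015.67 − 700·sin68° − 690 − 490 − 4.9·370 = 0 → L_y = 1626 N.
ΣF_x = 0: L_x + 700·cos68° = 0 → L_x = -262.2 N.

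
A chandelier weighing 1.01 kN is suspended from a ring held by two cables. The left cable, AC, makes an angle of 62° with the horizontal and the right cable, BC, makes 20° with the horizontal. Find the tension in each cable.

T_AC = 0.9584 kN, T_BC = 0.4788 kN

ΣF_x = 0: −T_AC·cos62° + T_BC·cos20° = 0 → T_BC = 0.499601·T_AC.
ΣF_y = 0: T_AC·sin62° + T_BC·sin20° = 1.01.
Substitute: T_AC·(0.882948 + 0.499601·0.34202) = 1.01 → T_AC = 0.958417 ≈ 0.9584 kN.
Then T_BC = 0.499601 × 0.958417 = 0.4788 kN.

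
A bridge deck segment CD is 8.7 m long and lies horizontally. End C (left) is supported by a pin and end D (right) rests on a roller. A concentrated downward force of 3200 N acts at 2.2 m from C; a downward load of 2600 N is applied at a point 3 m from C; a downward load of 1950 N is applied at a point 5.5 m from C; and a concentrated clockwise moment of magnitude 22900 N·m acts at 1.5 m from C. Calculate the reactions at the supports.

C_x = 0, C_y = 2179 N, D_y = 5571 N

ΣM about C: D_y·8.7 − 3200·2.2 − 2600·3 − 1950·5.5 − 22900 = 0 → D_y = 48465/8.7 = 5570.69 ≈ 5571 N.
ΣF_y = 0: C_y + 5570.69 − 3200 − 2600 − 1950 = 0 → C_y = 2179 N.
ΣF_x = 0: no horizontal applied forces, so C_x = 0.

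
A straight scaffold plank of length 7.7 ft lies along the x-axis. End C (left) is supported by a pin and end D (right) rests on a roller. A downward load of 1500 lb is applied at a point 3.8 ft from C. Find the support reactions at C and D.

Moments about C: D_y·7.7 − 1500·3.8 = 0 → D_y = 5700/7.7 = 740.26 ≈ 740.3 lb.
ΣF_y = 0: C_y + 740.26 − 1500 = 0 → C_y = 759.7 lb.
ΣF_x = 0: no horizontal applied forces, so C_x = 0.

C_x = 0, C_y = 759.7 lb, D_y = 740.3 lb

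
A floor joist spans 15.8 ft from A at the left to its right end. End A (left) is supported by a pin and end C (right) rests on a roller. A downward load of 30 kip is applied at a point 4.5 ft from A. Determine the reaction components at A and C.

Moments about A: C_y·15.8 − 30·4.5 = 0 → C_y = 135/15.8 = 8.5443 ≈ 8.544 kip.
ΣF_y = 0: A_y + 8.5443 − 30 = 0 → A_y = 21.46 kip.
ΣF_x = 0: no horizontal applied forces, so A_x = 0.

A_x = 0, A_y = 21.46 kip, C_y = 8.544 kip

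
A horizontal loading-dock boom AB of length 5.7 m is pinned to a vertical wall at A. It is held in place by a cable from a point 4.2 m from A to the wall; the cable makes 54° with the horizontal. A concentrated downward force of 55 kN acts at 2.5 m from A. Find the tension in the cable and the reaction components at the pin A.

T = 40.47 kN, A_x = 23.79 kN, A_y = 22.26 kN

ΣM about A: T·sin54°·4.2 − 55·2.5 = 0 → T = 137.5/(4.2·0.809017) = 40.4665 ≈ 40.47 kN.
ΣF_x = 0: A_x − T·cos54° = 0 → A_x = 40.4665 × 0.587785 = 23.79 kN.
ΣF_y = 0: A_y + T·sin54° − 55 = 0 → A_y = 55 − 40.4665 × 0.809017 = 22.26 kN.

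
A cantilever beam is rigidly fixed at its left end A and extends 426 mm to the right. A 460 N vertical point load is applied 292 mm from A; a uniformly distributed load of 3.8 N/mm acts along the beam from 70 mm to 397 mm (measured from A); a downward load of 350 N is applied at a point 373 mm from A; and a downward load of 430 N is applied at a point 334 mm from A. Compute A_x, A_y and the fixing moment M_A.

Resultant of the distributed load: 3.8 × 327 = 1242.6 N at 233.5 mm from A.
ΣF_x = 0: A_x = 0.
ΣF_y = 0: A_y − 460 − 3.8·327 − 350 − 430 = 0 → A_y = 2483 N.
ΣM about A: M_A − 460·292 − (3.8·327)·233.5 − 350·373 − 430·334 = 0 → M_A = 698600 N·mm.

A_x = 0, A_y = 2483 N, M_A = 698600 N·mm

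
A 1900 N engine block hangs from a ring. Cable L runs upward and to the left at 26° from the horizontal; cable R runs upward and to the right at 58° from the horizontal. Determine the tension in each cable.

T_L = 1012 N, T_R = 1717 N

ΣF_x = 0: −T_L·cos26° + T_R·cos58° = 0 → T_R = 1.6961·T_L.
ΣF_y = 0: T_L·sin26° + T_R·sin58° = 1900.
Substitute: T_L·(0.438371 + 1.6961·0.848048) = 1900 → T_L = 1012.39 ≈ 1012 N.
Then T_R = 1.6961 × 1012.39 = 1717 N.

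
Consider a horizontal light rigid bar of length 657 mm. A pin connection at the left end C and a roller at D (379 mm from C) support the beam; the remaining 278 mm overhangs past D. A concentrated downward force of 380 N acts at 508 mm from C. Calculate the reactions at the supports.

Taking moments about C: D_y·379 − 380·508 = 0 → D_y = 193040/379 = 509.34 ≈ 509.3 N.
ΣF_y = 0: C_y + 509.34 − 380 = 0 → C_y = -129.3 N.
ΣF_x = 0: no horizontal applied forces, so C_x = 0.

C_x = 0, C_y = -129.3 N, D_y = 509.3 N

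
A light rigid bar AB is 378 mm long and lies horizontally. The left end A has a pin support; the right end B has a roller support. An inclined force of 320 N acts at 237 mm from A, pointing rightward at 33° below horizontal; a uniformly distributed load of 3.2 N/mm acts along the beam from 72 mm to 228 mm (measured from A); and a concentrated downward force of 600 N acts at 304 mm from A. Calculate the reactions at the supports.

Resultant of the distributed load: 3.2 × 156 = 499.2 N at 150 mm from A.
ΣM about A: B_y·378 − 320·sin33°·237 − (3.2·156)·150 − 600·304 = 0 → B_y = 298585/378 = 789.907 ≈ 789.9 N.
ΣF_y = 0: A_y + 789.907 − 320·sin33° − 3.2·156 − 600 = 0 → A_y = 483.6 N.
ΣF_x = 0: A_x + 320·cos33° = 0 → A_x = -268.4 N.

A_x = -268.4 N, A_y = 483.6 N, B_y = 789.9 N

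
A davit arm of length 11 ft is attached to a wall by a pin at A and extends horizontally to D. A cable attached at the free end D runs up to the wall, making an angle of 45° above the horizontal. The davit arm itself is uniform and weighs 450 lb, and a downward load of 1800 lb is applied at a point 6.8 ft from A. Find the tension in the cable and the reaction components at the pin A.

T = 1892 lb, A_x = 1338 lb, A_y = 912.3 lb

ΣM about A: T·sin45°·11 − 450·5.5 − 1800·6.8 = 0 → T = 14715/(11·0.707107) = 1891.83 ≈ 1892 lb.
ΣF_x = 0: A_x − T·cos45° = 0 → A_x = 1891.83 × 0.707107 = 1338 lb.
ΣF_y = 0: A_y + T·sin45° − 450 − 1800 = 0 → A_y = 2250 − 1891.83 × 0.707107 = 912.3 lb.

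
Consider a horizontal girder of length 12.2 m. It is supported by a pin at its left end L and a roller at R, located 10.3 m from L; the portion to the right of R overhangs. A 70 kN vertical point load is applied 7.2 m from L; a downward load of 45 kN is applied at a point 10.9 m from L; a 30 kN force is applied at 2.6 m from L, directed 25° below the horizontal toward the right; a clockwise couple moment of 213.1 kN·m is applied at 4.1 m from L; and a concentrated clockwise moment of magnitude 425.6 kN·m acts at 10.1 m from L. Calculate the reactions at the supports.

L_x = -27.19 kN, L_y = -34.08 kN, R_y = 161.8 kN

Moments about L: R_y·10.3 − 70·7.2 − 45·10.9 − 30·sin25°·2.6 − 213.1 − 425.6 = 0 → R_y = 1666.16/10.3 = 161.763 ≈ 161.8 kN.
ΣF_y = 0: L_y + 161.763 − 70 − 45 − 30·sin25° = 0 → L_y = -34.08 kN.
ΣF_x = 0: L_x + 30·cos25° = 0 → L_x = -27.19 kN.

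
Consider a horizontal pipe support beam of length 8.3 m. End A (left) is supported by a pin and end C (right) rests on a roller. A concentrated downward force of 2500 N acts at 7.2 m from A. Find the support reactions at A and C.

ΣM about A: C_y·8.3 − 2500·7.2 = 0 → C_y = 18000/8.3 = 2168.67 ≈ 2169 N.
ΣF_y = 0: A_y + 2168.67 − 2500 = 0 → A_y = 331.3 N.
ΣF_x = 0: no horizontal applied forces, so A_x = 0.

A_x = 0, A_y = 331.3 N, C_y = 2169 N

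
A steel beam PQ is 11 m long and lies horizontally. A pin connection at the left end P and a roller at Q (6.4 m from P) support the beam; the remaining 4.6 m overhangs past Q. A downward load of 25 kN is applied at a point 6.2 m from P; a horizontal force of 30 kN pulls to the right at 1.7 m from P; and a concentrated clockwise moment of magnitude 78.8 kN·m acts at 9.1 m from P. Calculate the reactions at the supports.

P_x = -30.00 kN, P_y = -11.53 kN, Q_y = 36.53 kN

Taking moments about P: Q_y·6.4 − 25·6.2 − 78.8 = 0 → Q_y = 233.8/6.4 = 36.5312 ≈ 36.53 kN.
ΣF_y = 0: P_y + 36.5312 − 25 = 0 → P_y = -11.53 kN.
ΣF_x = 0: P_x + 30 = 0 → P_x = -30.00 kN.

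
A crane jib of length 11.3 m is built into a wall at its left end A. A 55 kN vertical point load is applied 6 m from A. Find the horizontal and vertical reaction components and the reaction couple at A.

ΣF_x = 0: A_x = 0.
ΣF_y = 0: A_y − 55 = 0 → A_y = 55.00 kN.
ΣM about A: M_A − 55·6 = 0 → M_A = 330.0 kN·m.

A_x = 0, A_y = 55.00 kN, M_A = 330.0 kN·m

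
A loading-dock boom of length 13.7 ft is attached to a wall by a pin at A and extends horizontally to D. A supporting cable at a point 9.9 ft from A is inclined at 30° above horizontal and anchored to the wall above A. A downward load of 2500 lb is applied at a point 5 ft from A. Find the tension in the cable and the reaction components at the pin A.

ΣM about A: T·sin30°·9.9 − 2500·5 = 0 → T = 12500/(9.9·0.5) = 2525.25 ≈ 2525 lb.
ΣF_x = 0: A_x − T·cos30° = 0 → A_x = 2525.25 × 0.866025 = 2187 lb.
ΣF_y = 0: A_y + T·sin30° − 2500 = 0 → A_y = 2500 − 2525.25 × 0.5 = 1237 lb.

T = 2525 lb, A_x = 2187 lb, A_y = 1237 lb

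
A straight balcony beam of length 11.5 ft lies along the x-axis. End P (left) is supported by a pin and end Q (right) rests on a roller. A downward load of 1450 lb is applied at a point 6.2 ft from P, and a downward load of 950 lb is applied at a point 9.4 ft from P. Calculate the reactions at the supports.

P_x = 0, P_y = 841.7 lb, Q_y = 1558 lb

Taking moments about P: Q_y·11.5 − 1450·6.2 − 950·9.4 = 0 → Q_y = 17920/11.5 = 1558.26 ≈ 1558 lb.
ΣF_y = 0: P_y + 1558.26 − 1450 − 950 = 0 → P_y = 841.7 lb.
ΣF_x = 0: no horizontal applied forces, so P_x = 0.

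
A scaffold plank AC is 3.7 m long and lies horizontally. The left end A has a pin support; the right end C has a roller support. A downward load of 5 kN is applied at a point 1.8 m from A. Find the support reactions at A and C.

A_x = 0, A_y = 2.568 kN, C_y = 2.432 kN

Moments about A: C_y·3.7 − 5·1.8 = 0 → C_y = 9/3.7 = 2.43243 ≈ 2.432 kN.
ΣF_y = 0: A_y + 2.43243 − 5 = 0 → A_y = 2.568 kN.
ΣF_x = 0: no horizontal applied forces, so A_x = 0.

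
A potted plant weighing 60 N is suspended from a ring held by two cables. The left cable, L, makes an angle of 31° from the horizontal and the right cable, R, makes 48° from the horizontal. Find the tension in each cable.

T_L = 40.90 N, T_R = 52.39 N

ΣF_x = 0: −T_L·cos31° + T_R·cos48° = 0 → T_R = 1.28102·T_L.
ΣF_y = 0: T_L·sin31° + T_R·sin48° = 60.
Substitute: T_L·(0.515038 + 1.28102·0.743145) = 60 → T_L = 40.8992 ≈ 40.90 N.
Then T_R = 1.28102 × 40.8992 = 52.39 N.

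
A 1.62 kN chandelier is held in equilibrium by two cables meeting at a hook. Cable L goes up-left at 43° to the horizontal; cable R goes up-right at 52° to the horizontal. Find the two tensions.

T_L = 1.001 kN, T_R = 1.189 kN

ΣF_x = 0: −T_L·cos43° + T_R·cos52° = 0 → T_R = 1.18792·T_L.
ΣF_y = 0: T_L·sin43° + T_R·sin52° = 1.62.
Substitute: T_L·(0.681998 + 1.18792·0.788011) = 1.62 → T_L = 1.00118 ≈ 1.001 kN.
Then T_R = 1.18792 × 1.00118 = 1.189 kN.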